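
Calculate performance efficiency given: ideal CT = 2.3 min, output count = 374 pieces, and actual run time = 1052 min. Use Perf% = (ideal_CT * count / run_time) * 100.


Formula: Performance = (Ideal CT * Total Count) / Run Time * 100
Ideal output time = 2.3 * 374 = 860.2 min
Performance = 860.2 / 1052 * 100 = 81.8%

81.8%


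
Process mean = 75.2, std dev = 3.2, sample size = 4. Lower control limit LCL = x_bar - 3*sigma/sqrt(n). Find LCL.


LCL = 75.2 - 3 * 3.2 / sqrt(4)

70.4


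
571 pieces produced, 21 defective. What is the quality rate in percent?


Formula: Quality Rate = Good Pieces / Total Pieces * 100
Good pieces = 571 - 21 = 550
QR = 550 / 571 * 100 = 96.3%

96.3%


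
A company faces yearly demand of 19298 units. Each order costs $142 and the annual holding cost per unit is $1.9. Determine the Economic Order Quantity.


Formula: EOQ = sqrt(2 * D * S / H)
Numerator: 2 * 19298 * 142 = 5480632
2DS/H = 5480632 / 1.9 = 2884543.2
EOQ = sqrt(2884543.2) = 1698.4 units

1698.4 units


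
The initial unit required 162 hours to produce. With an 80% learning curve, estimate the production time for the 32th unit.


Formula: T_n = T_1 * (learning_rate)^(log2(n)) where learning_rate = rate/100
Doublings = log2(32) = 5
T_n = 162 * 0.8^5
T_n = 162 * 0.3277 = 53.1 hours

53.1 hours


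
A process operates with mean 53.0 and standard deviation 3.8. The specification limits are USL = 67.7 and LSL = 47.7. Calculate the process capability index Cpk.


Cpu = (67.7 - 53.0) / (3 * 3.8) = 1.29
Cpl = (53.0 - 47.7) / (3 * 3.8) = 0.46
Cpk = min(1.29, 0.46) = 0.46

0.46


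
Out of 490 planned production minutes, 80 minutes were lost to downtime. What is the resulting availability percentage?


Formula: Availability = (Planned Time - Downtime) / Planned Time * 100
Uptime = 490 - 80 = 410 min
Availability = 410 / 490 * 100 = 83.7%

83.7%


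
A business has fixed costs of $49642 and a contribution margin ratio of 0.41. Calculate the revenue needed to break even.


Formula: BER = Fixed Costs / Contribution Margin Ratio
BER = $49642 / 0.41
BER = $121078.05 (to the nearest cent)

$121078.05


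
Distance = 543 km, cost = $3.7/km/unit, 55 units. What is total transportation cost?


TC = dist * cost * units = 543 * 3.7 * 55 = $110500.50

$110500.50


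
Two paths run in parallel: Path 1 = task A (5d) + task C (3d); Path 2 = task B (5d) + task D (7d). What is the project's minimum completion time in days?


Path 1 = 5 + 3 = 8 days
Path 2 = 5 + 7 = 12 days
Duration = max(8, 12) = 12 days

12 days


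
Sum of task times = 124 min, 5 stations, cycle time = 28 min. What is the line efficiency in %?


Formula: Efficiency = Sum of Task Times / (N_stations * CT) * 100
Total station capacity = 5 stations * 28 min = 140 min
Efficiency = 124 / 140 * 100 = 88.6%

88.6%


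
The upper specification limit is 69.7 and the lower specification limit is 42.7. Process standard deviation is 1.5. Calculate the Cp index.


Cp = (69.7 - 42.7) / (6 * 1.5)

3.0


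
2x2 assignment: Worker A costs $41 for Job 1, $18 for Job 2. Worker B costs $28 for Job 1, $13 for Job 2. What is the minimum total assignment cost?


Option 1: A->1 + B->2 = $41 + $13 = $54
Option 2: A->2 + B->1 = $18 + $28 = $46
Min cost = min($54, $46) = $46

$46


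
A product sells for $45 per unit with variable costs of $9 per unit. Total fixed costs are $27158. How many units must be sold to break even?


Formula: BEQ = Fixed Costs / (Price - Variable Cost)
Contribution margin = $45 - $9 = $36/unit
BEQ = ceil($27158 / $36/unit) = ceil(754.39) = 755 units

755 units


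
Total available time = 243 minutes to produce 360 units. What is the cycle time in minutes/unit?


Formula: CT = Available Time / Number of Units
CT = 243 min / 360 units
CT = 0.68 min/unit

0.68 min/unit


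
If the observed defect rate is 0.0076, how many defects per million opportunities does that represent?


DPMO = defect_rate * 1000000 = 0.0076 * 1000000

7600


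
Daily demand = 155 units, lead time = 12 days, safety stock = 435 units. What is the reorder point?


Formula: ROP = (Daily Demand * Lead Time) + Safety Stock
Demand during lead time = 155 * 12 = 1860 units
ROP = 1860 + 435 = 2295 units

2295 units


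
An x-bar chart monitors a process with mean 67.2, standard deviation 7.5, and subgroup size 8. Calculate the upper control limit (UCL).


UCL = 67.2 + 3 * 7.5 / sqrt(8)

75.15


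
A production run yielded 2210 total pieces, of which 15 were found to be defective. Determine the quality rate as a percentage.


Formula: Quality Rate = Good Pieces / Total Pieces * 100
Good pieces = 2210 - 15 = 2195
QR = 2195 / 2210 * 100 = 99.3%

99.3%


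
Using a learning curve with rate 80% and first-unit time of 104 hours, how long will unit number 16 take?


Formula: T_n = T_1 * (learning_rate)^(log2(n)) where learning_rate = rate/100
Doublings = log2(16) = 4
T_n = 104 * 0.8^4
T_n = 104 * 0.4096 = 42.6 hours

42.6 hours


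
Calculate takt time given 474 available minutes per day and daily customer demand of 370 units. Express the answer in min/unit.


Formula: Takt Time = Available Production Time / Customer Demand
Takt = 474 min/day / 370 units/day
Takt = 1.28 min/unit

1.28 min/unit


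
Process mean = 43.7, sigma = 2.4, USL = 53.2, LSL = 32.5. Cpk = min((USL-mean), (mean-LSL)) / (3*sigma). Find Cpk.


Cpu = (53.2 - 43.7) / (3 * 2.4) = 1.32
Cpl = (43.7 - 32.5) / (3 * 2.4) = 1.56
Cpk = min(1.32, 1.56) = 1.32

1.32


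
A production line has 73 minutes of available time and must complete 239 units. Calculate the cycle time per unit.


Formula: CT = Available Time / Number of Units
CT = 73 min / 239 units
CT = 0.31 min/unit

0.31 min/unit


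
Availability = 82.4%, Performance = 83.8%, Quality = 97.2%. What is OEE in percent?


Formula: OEE = Availability * Performance * Quality / 10000
A * P = 82.4% * 83.8% / 100 = 69.05%
OEE = 69.05% * 97.2% / 100 = 67.1%

67.1%


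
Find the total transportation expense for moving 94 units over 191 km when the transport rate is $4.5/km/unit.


TC = dist * cost * units = 191 * 4.5 * 94 = $80793.00

$80793.00


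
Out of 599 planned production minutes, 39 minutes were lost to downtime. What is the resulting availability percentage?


Formula: Availability = (Planned Time - Downtime) / Planned Time * 100
Uptime = 599 - 39 = 560 min
Availability = 560 / 599 * 100 = 93.5%

93.5%


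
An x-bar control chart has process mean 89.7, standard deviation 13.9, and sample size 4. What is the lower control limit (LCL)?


LCL = 89.7 - 3 * 13.9 / sqrt(4)

68.85


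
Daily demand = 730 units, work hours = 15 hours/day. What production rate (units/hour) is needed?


Formula: Production Rate = Daily Demand / Available Hours
Rate = 730 units/day / 15 hours/day
Rate = 48.7 units/hour

48.7 units/hour


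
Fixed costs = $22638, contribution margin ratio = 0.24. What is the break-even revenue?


Formula: BER = Fixed Costs / Contribution Margin Ratio
BER = $22638 / 0.24
BER = $94325.00 (to the nearest cent)

$94325.00


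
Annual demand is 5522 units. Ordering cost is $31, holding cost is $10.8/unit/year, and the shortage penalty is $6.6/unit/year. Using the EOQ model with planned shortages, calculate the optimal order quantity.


Formula: EOQ* = sqrt(2DS/H) * sqrt((H+P)/P)
Base EOQ = sqrt(2*5522*31/10.8) = 178.05 units
Correction = sqrt((10.8+6.6)/6.6) = 1.62369
EOQ* = 178.05 * 1.62369 = 289.1 units

289.1 units


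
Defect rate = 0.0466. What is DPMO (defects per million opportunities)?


DPMO = defect_rate * 1000000 = 0.0466 * 1000000

46600


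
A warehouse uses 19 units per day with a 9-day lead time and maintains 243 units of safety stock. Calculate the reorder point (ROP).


Formula: ROP = (Daily Demand * Lead Time) + Safety Stock
Demand during lead time = 19 * 9 = 171 units
ROP = 171 + 243 = 414 units

414 units


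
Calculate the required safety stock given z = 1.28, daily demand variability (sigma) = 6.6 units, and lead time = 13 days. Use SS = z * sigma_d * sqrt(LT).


Formula: SS = z * sigma_d * sqrt(LT)
sqrt(LT) = sqrt(13) = 3.6056
SS = 1.28 * 6.6 * 3.6056
SS = 30.5 units

30.5 units


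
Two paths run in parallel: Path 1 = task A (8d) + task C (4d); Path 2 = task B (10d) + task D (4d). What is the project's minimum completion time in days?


Path 1 = 8 + 4 = 12 days
Path 2 = 10 + 4 = 14 days
Duration = max(12, 14) = 14 days

14 days


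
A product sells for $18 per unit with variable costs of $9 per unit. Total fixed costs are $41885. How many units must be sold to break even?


Formula: BEQ = Fixed Costs / (Price - Variable Cost)
Contribution margin = $18 - $9 = $9/unit
BEQ = ceil($41885 / $9/unit) = ceil(4653.89) = 4654 units

4654 units


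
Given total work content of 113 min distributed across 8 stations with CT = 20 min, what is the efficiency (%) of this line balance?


Formula: Efficiency = Sum of Task Times / (N_stations * CT) * 100
Total station capacity = 8 stations * 20 min = 160 min
Efficiency = 113 / 160 * 100 = 70.6%

70.6%


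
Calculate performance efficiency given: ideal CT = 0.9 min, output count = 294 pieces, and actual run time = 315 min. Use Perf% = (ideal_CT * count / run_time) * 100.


Formula: Performance = (Ideal CT * Total Count) / Run Time * 100
Ideal output time = 0.9 * 294 = 264.6 min
Performance = 264.6 / 315 * 100 = 84.0%

84.0%


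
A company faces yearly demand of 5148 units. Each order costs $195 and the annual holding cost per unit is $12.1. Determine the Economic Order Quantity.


Formula: EOQ = sqrt(2 * D * S / H)
Numerator: 2 * 5148 * 195 = 2007720
2DS/H = 2007720 / 12.1 = 165927.3
EOQ = sqrt(165927.3) = 407.3 units

407.3 units


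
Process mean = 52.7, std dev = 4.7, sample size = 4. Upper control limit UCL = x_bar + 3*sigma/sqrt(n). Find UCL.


UCL = 52.7 + 3 * 4.7 / sqrt(4)

59.75


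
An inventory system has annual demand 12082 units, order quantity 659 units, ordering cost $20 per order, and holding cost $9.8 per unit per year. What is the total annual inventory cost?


TC = 12082/659 * 20 + 659/2 * 9.8

$3595.78


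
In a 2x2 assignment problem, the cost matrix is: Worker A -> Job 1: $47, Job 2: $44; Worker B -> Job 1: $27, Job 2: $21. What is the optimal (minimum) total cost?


Option 1: A->1 + B->2 = $47 + $21 = $68
Option 2: A->2 + B->1 = $44 + $27 = $71
Min cost = min($68, $71) = $68

$68


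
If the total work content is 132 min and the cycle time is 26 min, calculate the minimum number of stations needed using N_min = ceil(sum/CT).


Formula: N_min = ceil(Sum of Task Times / Cycle Time)
N_min = ceil(132 min / 26 min) = ceil(5.0769)
N_min = 6 stations

6


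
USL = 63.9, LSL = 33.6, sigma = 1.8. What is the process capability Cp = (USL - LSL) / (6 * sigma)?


Cp = (63.9 - 33.6) / (6 * 1.8)

2.81


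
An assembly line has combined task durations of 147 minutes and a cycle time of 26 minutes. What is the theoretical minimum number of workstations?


Formula: N_min = ceil(Sum of Task Times / Cycle Time)
N_min = ceil(147 min / 26 min) = ceil(5.6538)
N_min = 6 stations

6


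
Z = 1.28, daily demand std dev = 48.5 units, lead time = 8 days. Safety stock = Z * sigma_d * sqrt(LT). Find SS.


Formula: SS = z * sigma_d * sqrt(LT)
sqrt(LT) = sqrt(8) = 2.8284
SS = 1.28 * 48.5 * 2.8284
SS = 175.6 units

175.6 units


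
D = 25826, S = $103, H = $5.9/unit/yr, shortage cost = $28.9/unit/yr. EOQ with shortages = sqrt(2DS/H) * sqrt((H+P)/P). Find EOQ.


Formula: EOQ* = sqrt(2DS/H) * sqrt((H+P)/P)
Base EOQ = sqrt(2*25826*103/5.9) = 949.59 units
Correction = sqrt((5.9+28.9)/28.9) = 1.09734
EOQ* = 949.59 * 1.09734 = 1042.0 units

1042.0 units


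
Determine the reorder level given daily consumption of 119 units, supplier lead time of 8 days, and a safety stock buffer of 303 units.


Formula: ROP = (Daily Demand * Lead Time) + Safety Stock
Demand during lead time = 119 * 8 = 952 units
ROP = 952 + 303 = 1255 units

1255 units


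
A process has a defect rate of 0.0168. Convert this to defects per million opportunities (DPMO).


DPMO = defect_rate * 1000000 = 0.0168 * 1000000

16800


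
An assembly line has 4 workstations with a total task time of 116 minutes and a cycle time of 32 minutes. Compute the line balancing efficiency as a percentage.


Formula: Efficiency = Sum of Task Times / (N_stations * CT) * 100
Total station capacity = 4 stations * 32 min = 128 min
Efficiency = 116 / 128 * 100 = 90.6%

90.6%


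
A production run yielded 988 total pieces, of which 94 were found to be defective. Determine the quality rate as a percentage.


Formula: Quality Rate = Good Pieces / Total Pieces * 100
Good pieces = 988 - 94 = 894
QR = 894 / 988 * 100 = 90.5%

90.5%


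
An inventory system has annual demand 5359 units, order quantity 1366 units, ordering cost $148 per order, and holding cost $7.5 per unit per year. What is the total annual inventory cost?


TC = 5359/1366 * 148 + 1366/2 * 7.5

$5703.12


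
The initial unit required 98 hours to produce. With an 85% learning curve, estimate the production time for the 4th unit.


Formula: T_n = T_1 * (learning_rate)^(log2(n)) where learning_rate = rate/100
Doublings = log2(4) = 2
T_n = 98 * 0.85^2
T_n = 98 * 0.7225 = 70.8 hours

70.8 hours


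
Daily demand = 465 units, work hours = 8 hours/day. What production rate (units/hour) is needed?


Formula: Production Rate = Daily Demand / Available Hours
Rate = 465 units/day / 8 hours/day
Rate = 58.1 units/hour

58.1 units/hour


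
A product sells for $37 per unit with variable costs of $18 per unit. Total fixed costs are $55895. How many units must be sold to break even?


Formula: BEQ = Fixed Costs / (Price - Variable Cost)
Contribution margin = $37 - $18 = $19/unit
BEQ = ceil($55895 / $19/unit) = ceil(2941.84) = 2942 units

2942 units


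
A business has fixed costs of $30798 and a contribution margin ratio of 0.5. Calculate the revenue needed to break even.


Formula: BER = Fixed Costs / Contribution Margin Ratio
BER = $30798 / 0.5
BER = $61596.00 (to the nearest cent)

$61596.00


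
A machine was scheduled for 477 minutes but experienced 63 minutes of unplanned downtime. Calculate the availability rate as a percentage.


Formula: Availability = (Planned Time - Downtime) / Planned Time * 100
Uptime = 477 - 63 = 414 min
Availability = 414 / 477 * 100 = 86.8%

86.8%


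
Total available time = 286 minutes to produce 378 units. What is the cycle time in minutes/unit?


Formula: CT = Available Time / Number of Units
CT = 286 min / 378 units
CT = 0.76 min/unit

0.76 min/unit


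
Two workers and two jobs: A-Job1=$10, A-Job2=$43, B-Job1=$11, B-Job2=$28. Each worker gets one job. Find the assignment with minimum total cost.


Option 1: A->1 + B->2 = $10 + $28 = $38
Option 2: A->2 + B->1 = $43 + $11 = $54
Min cost = min($38, $54) = $38

$38


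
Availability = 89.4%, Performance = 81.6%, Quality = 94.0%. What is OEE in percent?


Formula: OEE = Availability * Performance * Quality / 10000
A * P = 89.4% * 81.6% / 100 = 72.95%
OEE = 72.95% * 94.0% / 100 = 68.6%

68.6%


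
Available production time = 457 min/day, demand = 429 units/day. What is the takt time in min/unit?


Formula: Takt Time = Available Production Time / Customer Demand
Takt = 457 min/day / 429 units/day
Takt = 1.07 min/unit

1.07 min/unit


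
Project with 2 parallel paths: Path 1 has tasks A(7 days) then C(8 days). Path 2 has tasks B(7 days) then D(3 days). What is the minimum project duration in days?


Path 1 = 7 + 8 = 15 days
Path 2 = 7 + 3 = 10 days
Duration = max(15, 10) = 15 days

15 days


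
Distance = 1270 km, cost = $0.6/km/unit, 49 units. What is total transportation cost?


TC = dist * cost * units = 1270 * 0.6 * 49 = $37338.00

$37338.00


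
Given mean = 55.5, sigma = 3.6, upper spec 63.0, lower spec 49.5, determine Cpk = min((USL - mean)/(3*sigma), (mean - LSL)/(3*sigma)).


Cpu = (63.0 - 55.5) / (3 * 3.6) = 0.69
Cpl = (55.5 - 49.5) / (3 * 3.6) = 0.56
Cpk = min(0.69, 0.56) = 0.56

0.56


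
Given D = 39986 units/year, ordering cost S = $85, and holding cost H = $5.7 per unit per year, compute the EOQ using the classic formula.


Formula: EOQ = sqrt(2 * D * S / H)
Numerator: 2 * 39986 * 85 = 6797620
2DS/H = 6797620 / 5.7 = 1192564.9
EOQ = sqrt(1192564.9) = 1092.0 units

1092.0 units


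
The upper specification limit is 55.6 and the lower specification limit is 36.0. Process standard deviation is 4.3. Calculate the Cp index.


Cp = (55.6 - 36.0) / (6 * 4.3)

0.76


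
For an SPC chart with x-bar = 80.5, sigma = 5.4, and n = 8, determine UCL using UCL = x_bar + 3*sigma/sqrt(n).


UCL = 80.5 + 3 * 5.4 / sqrt(8)

86.23


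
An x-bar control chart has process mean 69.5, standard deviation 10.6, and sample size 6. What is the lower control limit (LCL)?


LCL = 69.5 - 3 * 10.6 / sqrt(6)

56.52


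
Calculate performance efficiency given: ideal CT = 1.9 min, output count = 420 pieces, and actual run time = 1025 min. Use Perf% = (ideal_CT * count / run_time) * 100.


Formula: Performance = (Ideal CT * Total Count) / Run Time * 100
Ideal output time = 1.9 * 420 = 798.0 min
Performance = 798.0 / 1025 * 100 = 77.9%

77.9%


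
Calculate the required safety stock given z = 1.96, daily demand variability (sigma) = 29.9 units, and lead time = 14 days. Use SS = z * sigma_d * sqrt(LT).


Formula: SS = z * sigma_d * sqrt(LT)
sqrt(LT) = sqrt(14) = 3.7417
SS = 1.96 * 29.9 * 3.7417
SS = 219.3 units

219.3 units


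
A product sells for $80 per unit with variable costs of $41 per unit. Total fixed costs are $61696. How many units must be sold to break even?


Formula: BEQ = Fixed Costs / (Price - Variable Cost)
Contribution margin = $80 - $41 = $39/unit
BEQ = ceil($61696 / $39/unit) = ceil(1581.95) = 1582 units

1582 units


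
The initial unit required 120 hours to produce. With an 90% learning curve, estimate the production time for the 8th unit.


Formula: T_n = T_1 * (learning_rate)^(log2(n)) where learning_rate = rate/100
Doublings = log2(8) = 3
T_n = 120 * 0.9^3
T_n = 120 * 0.729 = 87.5 hours

87.5 hours


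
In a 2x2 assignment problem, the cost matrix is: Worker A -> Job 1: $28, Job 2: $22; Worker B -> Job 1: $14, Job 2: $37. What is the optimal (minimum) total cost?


Option 1: A->1 + B->2 = $28 + $37 = $65
Option 2: A->2 + B->1 = $22 + $14 = $36
Min cost = min($65, $36) = $36

$36


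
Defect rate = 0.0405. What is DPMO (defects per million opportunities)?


DPMO = defect_rate * 1000000 = 0.0405 * 1000000

40500


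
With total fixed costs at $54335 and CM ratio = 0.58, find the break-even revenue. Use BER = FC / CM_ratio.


Formula: BER = Fixed Costs / Contribution Margin Ratio
BER = $54335 / 0.58
BER = $93681.03 (to the nearest cent)

$93681.03


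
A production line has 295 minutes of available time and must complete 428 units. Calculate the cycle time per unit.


Formula: CT = Available Time / Number of Units
CT = 295 min / 428 units
CT = 0.69 min/unit

0.69 min/unit


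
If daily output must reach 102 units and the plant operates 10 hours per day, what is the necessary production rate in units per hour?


Formula: Production Rate = Daily Demand / Available Hours
Rate = 102 units/day / 10 hours/day
Rate = 10.2 units/hour

10.2 units/hour


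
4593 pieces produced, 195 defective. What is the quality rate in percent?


Formula: Quality Rate = Good Pieces / Total Pieces * 100
Good pieces = 4593 - 195 = 4398
QR = 4398 / 4593 * 100 = 95.8%

95.8%


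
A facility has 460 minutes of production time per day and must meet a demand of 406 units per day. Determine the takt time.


Formula: Takt Time = Available Production Time / Customer Demand
Takt = 460 min/day / 406 units/day
Takt = 1.13 min/unit

1.13 min/unit


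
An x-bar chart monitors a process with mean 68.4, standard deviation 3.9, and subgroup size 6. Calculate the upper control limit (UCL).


UCL = 68.4 + 3 * 3.9 / sqrt(6)

73.18


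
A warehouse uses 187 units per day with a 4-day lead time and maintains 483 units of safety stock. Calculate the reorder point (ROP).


Formula: ROP = (Daily Demand * Lead Time) + Safety Stock
Demand during lead time = 187 * 4 = 748 units
ROP = 748 + 483 = 1231 units

1231 units


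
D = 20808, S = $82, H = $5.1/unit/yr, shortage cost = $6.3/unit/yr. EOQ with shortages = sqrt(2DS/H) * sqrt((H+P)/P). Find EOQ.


Formula: EOQ* = sqrt(2DS/H) * sqrt((H+P)/P)
Base EOQ = sqrt(2*20808*82/5.1) = 818.0 units
Correction = sqrt((5.1+6.3)/6.3) = 1.34519
EOQ* = 818.0 * 1.34519 = 1100.4 units

1100.4 units


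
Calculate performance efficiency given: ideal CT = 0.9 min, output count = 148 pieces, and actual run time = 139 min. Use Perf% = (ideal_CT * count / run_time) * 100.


Formula: Performance = (Ideal CT * Total Count) / Run Time * 100
Ideal output time = 0.9 * 148 = 133.2 min
Performance = 133.2 / 139 * 100 = 95.8%

95.8%


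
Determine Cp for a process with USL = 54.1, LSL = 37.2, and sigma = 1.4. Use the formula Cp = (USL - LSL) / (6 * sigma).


Cp = (54.1 - 37.2) / (6 * 1.4)

2.01


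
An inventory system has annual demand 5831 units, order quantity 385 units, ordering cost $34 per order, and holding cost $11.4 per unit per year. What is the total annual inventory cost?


TC = 5831/385 * 34 + 385/2 * 11.4

$2709.45


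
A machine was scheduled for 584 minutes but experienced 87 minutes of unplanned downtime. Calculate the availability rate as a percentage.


Formula: Availability = (Planned Time - Downtime) / Planned Time * 100
Uptime = 584 - 87 = 497 min
Availability = 497 / 584 * 100 = 85.1%

85.1%


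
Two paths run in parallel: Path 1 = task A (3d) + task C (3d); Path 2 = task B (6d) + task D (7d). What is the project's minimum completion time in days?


Path 1 = 3 + 3 = 6 days
Path 2 = 6 + 7 = 13 days
Duration = max(6, 13) = 13 days

13 days


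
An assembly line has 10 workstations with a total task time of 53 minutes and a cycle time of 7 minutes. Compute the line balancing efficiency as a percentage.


Formula: Efficiency = Sum of Task Times / (N_stations * CT) * 100
Total station capacity = 10 stations * 7 min = 70 min
Efficiency = 53 / 70 * 100 = 75.7%

75.7%


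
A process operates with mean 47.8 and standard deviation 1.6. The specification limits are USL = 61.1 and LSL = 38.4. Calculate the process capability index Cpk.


Cpu = (61.1 - 47.8) / (3 * 1.6) = 2.77
Cpl = (47.8 - 38.4) / (3 * 1.6) = 1.96
Cpk = min(2.77, 1.96) = 1.96

1.96


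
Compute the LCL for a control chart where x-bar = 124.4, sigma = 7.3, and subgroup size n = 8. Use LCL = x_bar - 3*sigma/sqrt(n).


LCL = 124.4 - 3 * 7.3 / sqrt(8)

116.66


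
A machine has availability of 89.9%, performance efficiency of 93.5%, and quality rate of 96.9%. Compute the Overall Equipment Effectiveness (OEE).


Formula: OEE = Availability * Performance * Quality / 10000
A * P = 89.9% * 93.5% / 100 = 84.06%
OEE = 84.06% * 96.9% / 100 = 81.5%

81.5%


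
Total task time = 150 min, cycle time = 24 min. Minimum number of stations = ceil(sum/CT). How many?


Formula: N_min = ceil(Sum of Task Times / Cycle Time)
N_min = ceil(150 min / 24 min) = ceil(6.25)
N_min = 7 stations

7


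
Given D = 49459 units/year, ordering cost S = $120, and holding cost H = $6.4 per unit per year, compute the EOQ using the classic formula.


Formula: EOQ = sqrt(2 * D * S / H)
Numerator: 2 * 49459 * 120 = 11870160
2DS/H = 11870160 / 6.4 = 1854712.5
EOQ = sqrt(1854712.5) = 1361.9 units

1361.9 units


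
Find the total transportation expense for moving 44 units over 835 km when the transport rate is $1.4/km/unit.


TC = dist * cost * units = 835 * 1.4 * 44 = $51436.00

$51436.00


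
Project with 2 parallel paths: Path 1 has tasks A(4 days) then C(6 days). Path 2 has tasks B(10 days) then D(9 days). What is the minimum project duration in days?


Path 1 = 4 + 6 = 10 days
Path 2 = 10 + 9 = 19 days
Duration = max(10, 19) = 19 days

19 days


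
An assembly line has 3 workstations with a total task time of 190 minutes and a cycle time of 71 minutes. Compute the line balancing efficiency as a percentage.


Formula: Efficiency = Sum of Task Times / (N_stations * CT) * 100
Total station capacity = 3 stations * 71 min = 213 min
Efficiency = 190 / 213 * 100 = 89.2%

89.2%


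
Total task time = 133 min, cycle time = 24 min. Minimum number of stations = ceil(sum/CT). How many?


Formula: N_min = ceil(Sum of Task Times / Cycle Time)
N_min = ceil(133 min / 24 min) = ceil(5.5417)
N_min = 6 stations

6


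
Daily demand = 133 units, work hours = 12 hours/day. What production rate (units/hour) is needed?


Formula: Production Rate = Daily Demand / Available Hours
Rate = 133 units/day / 12 hours/day
Rate = 11.1 units/hour

11.1 units/hour


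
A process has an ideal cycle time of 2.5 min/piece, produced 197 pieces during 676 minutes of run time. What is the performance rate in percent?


Formula: Performance = (Ideal CT * Total Count) / Run Time * 100
Ideal output time = 2.5 * 197 = 492.5 min
Performance = 492.5 / 676 * 100 = 72.9%

72.9%


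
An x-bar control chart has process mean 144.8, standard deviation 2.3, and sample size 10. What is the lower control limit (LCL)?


LCL = 144.8 - 3 * 2.3 / sqrt(10)

142.62


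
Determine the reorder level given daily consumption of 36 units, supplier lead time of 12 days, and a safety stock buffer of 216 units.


Formula: ROP = (Daily Demand * Lead Time) + Safety Stock
Demand during lead time = 36 * 12 = 432 units
ROP = 432 + 216 = 648 units

648 units


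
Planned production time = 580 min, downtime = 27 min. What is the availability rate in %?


Formula: Availability = (Planned Time - Downtime) / Planned Time * 100
Uptime = 580 - 27 = 553 min
Availability = 553 / 580 * 100 = 95.3%

95.3%


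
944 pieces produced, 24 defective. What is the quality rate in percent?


Formula: Quality Rate = Good Pieces / Total Pieces * 100
Good pieces = 944 - 24 = 920
QR = 920 / 944 * 100 = 97.5%

97.5%


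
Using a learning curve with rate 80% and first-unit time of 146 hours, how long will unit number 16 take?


Formula: T_n = T_1 * (learning_rate)^(log2(n)) where learning_rate = rate/100
Doublings = log2(16) = 4
T_n = 146 * 0.8^4
T_n = 146 * 0.4096 = 59.8 hours

59.8 hours


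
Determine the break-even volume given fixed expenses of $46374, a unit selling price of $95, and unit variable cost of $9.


Formula: BEQ = Fixed Costs / (Price - Variable Cost)
Contribution margin = $95 - $9 = $86/unit
BEQ = ceil($46374 / $86/unit) = ceil(539.23) = 540 units

540 units


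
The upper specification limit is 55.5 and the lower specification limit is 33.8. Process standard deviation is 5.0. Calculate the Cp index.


Cp = (55.5 - 33.8) / (6 * 5.0)

0.72


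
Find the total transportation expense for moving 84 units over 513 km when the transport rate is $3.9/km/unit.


TC = dist * cost * units = 513 * 3.9 * 84 = $168058.80

$168058.80


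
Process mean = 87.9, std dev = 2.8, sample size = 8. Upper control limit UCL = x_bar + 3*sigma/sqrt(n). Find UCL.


UCL = 87.9 + 3 * 2.8 / sqrt(8)

90.87


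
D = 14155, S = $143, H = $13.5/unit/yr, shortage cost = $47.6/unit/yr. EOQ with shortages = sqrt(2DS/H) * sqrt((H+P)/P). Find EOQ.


Formula: EOQ* = sqrt(2DS/H) * sqrt((H+P)/P)
Base EOQ = sqrt(2*14155*143/13.5) = 547.61 units
Correction = sqrt((13.5+47.6)/47.6) = 1.13297
EOQ* = 547.61 * 1.13297 = 620.4 units

620.4 units


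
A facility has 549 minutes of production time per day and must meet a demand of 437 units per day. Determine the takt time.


Formula: Takt Time = Available Production Time / Customer Demand
Takt = 549 min/day / 437 units/day
Takt = 1.26 min/unit

1.26 min/unit


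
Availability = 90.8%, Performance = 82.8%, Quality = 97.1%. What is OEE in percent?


Formula: OEE = Availability * Performance * Quality / 10000
A * P = 90.8% * 82.8% / 100 = 75.18%
OEE = 75.18% * 97.1% / 100 = 73.0%

73.0%


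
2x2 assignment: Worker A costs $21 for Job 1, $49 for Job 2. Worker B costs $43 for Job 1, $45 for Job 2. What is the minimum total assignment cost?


Option 1: A->1 + B->2 = $21 + $45 = $66
Option 2: A->2 + B->1 = $49 + $43 = $92
Min cost = min($66, $92) = $66

$66


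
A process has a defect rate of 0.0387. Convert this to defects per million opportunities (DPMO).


DPMO = defect_rate * 1000000 = 0.0387 * 1000000

38700


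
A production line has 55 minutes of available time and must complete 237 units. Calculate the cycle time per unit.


Formula: CT = Available Time / Number of Units
CT = 55 min / 237 units
CT = 0.23 min/unit

0.23 min/unit


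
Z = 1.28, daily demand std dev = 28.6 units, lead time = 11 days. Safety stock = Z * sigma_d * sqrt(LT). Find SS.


Formula: SS = z * sigma_d * sqrt(LT)
sqrt(LT) = sqrt(11) = 3.3166
SS = 1.28 * 28.6 * 3.3166
SS = 121.4 units

121.4 units


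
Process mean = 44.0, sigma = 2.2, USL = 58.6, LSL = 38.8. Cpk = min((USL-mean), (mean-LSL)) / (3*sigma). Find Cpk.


Cpu = (58.6 - 44.0) / (3 * 2.2) = 2.21
Cpl = (44.0 - 38.8) / (3 * 2.2) = 0.79
Cpk = min(2.21, 0.79) = 0.79

0.79


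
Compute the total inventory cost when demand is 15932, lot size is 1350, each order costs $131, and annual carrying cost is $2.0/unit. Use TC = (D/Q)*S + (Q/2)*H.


TC = 15932/1350 * 131 + 1350/2 * 2.0

$2895.99


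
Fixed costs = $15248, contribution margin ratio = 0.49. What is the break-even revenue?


Formula: BER = Fixed Costs / Contribution Margin Ratio
BER = $15248 / 0.49
BER = $31118.37 (to the nearest cent)

$31118.37


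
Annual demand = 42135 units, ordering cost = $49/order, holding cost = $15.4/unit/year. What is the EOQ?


Formula: EOQ = sqrt(2 * D * S / H)
Numerator: 2 * 42135 * 49 = 4129230
2DS/H = 4129230 / 15.4 = 268131.8
EOQ = sqrt(268131.8) = 517.8 units

517.8 units


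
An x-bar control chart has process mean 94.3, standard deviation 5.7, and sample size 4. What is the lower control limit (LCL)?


LCL = 94.3 - 3 * 5.7 / sqrt(4)

85.75


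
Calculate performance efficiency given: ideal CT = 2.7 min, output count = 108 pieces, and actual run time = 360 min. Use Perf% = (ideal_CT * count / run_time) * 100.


Formula: Performance = (Ideal CT * Total Count) / Run Time * 100
Ideal output time = 2.7 * 108 = 291.6 min
Performance = 291.6 / 360 * 100 = 81.0%

81.0%


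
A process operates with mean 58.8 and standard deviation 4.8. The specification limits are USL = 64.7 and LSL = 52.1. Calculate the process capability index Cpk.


Cpu = (64.7 - 58.8) / (3 * 4.8) = 0.41
Cpl = (58.8 - 52.1) / (3 * 4.8) = 0.47
Cpk = min(0.41, 0.47) = 0.41

0.41


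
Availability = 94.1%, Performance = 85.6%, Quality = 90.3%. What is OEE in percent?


Formula: OEE = Availability * Performance * Quality / 10000
A * P = 94.1% * 85.6% / 100 = 80.55%
OEE = 80.55% * 90.3% / 100 = 72.7%

72.7%


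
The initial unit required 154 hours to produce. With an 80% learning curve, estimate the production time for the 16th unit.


Formula: T_n = T_1 * (learning_rate)^(log2(n)) where learning_rate = rate/100
Doublings = log2(16) = 4
T_n = 154 * 0.8^4
T_n = 154 * 0.4096 = 63.1 hours

63.1 hours


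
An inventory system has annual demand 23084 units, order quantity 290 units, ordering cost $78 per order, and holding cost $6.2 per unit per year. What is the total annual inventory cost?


TC = 23084/290 * 78 + 290/2 * 6.2

$7107.80


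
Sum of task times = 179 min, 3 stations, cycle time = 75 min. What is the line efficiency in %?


Formula: Efficiency = Sum of Task Times / (N_stations * CT) * 100
Total station capacity = 3 stations * 75 min = 225 min
Efficiency = 179 / 225 * 100 = 79.6%

79.6%


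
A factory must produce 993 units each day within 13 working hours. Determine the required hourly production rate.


Formula: Production Rate = Daily Demand / Available Hours
Rate = 993 units/day / 13 hours/day
Rate = 76.4 units/hour

76.4 units/hour


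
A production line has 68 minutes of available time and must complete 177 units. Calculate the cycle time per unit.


Formula: CT = Available Time / Number of Units
CT = 68 min / 177 units
CT = 0.38 min/unit

0.38 min/unit


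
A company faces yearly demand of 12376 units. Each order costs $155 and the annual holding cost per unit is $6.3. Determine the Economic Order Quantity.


Formula: EOQ = sqrt(2 * D * S / H)
Numerator: 2 * 12376 * 155 = 3836560
2DS/H = 3836560 / 6.3 = 608977.8
EOQ = sqrt(608977.8) = 780.4 units

780.4 units


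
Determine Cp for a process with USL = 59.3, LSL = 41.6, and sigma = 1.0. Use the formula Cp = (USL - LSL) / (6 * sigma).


Cp = (59.3 - 41.6) / (6 * 1.0)

2.95


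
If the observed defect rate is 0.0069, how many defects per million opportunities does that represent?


DPMO = defect_rate * 1000000 = 0.0069 * 1000000

6900


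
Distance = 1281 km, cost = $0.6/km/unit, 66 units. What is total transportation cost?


TC = dist * cost * units = 1281 * 0.6 * 66 = $50727.60

$50727.60


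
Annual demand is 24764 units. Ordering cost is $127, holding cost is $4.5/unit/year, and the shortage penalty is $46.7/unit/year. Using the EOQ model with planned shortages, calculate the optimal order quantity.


Formula: EOQ* = sqrt(2DS/H) * sqrt((H+P)/P)
Base EOQ = sqrt(2*24764*127/4.5) = 1182.28 units
Correction = sqrt((4.5+46.7)/46.7) = 1.04707
EOQ* = 1182.28 * 1.04707 = 1237.9 units

1237.9 units


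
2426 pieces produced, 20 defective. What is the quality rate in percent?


Formula: Quality Rate = Good Pieces / Total Pieces * 100
Good pieces = 2426 - 20 = 2406
QR = 2406 / 2426 * 100 = 99.2%

99.2%


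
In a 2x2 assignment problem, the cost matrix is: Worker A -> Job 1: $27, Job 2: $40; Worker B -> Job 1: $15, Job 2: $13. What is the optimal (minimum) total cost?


Option 1: A->1 + B->2 = $27 + $13 = $40
Option 2: A->2 + B->1 = $40 + $15 = $55
Min cost = min($40, $55) = $40

$40


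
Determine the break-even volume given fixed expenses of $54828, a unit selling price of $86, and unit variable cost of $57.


Formula: BEQ = Fixed Costs / (Price - Variable Cost)
Contribution margin = $86 - $57 = $29/unit
BEQ = ceil($54828 / $29/unit) = ceil(1890.62) = 1891 units

1891 units


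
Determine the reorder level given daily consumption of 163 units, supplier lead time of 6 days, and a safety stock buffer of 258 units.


Formula: ROP = (Daily Demand * Lead Time) + Safety Stock
Demand during lead time = 163 * 6 = 978 units
ROP = 978 + 258 = 1236 units

1236 units


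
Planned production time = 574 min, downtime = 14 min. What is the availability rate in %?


Formula: Availability = (Planned Time - Downtime) / Planned Time * 100
Uptime = 574 - 14 = 560 min
Availability = 560 / 574 * 100 = 97.6%

97.6%


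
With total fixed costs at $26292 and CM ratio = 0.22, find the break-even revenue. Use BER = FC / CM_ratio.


Formula: BER = Fixed Costs / Contribution Margin Ratio
BER = $26292 / 0.22
BER = $119509.09 (to the nearest cent)

$119509.09


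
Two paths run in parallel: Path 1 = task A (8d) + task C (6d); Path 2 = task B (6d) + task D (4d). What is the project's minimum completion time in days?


Path 1 = 8 + 6 = 14 days
Path 2 = 6 + 4 = 10 days
Duration = max(14, 10) = 14 days

14 days


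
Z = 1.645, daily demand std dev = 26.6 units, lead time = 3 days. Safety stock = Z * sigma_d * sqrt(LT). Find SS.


Formula: SS = z * sigma_d * sqrt(LT)
sqrt(LT) = sqrt(3) = 1.7321
SS = 1.645 * 26.6 * 1.7321
SS = 75.8 units

75.8 units


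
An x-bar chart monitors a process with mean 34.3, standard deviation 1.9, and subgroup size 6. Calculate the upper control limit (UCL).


UCL = 34.3 + 3 * 1.9 / sqrt(6)

36.63


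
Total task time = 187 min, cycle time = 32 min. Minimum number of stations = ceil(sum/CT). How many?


Formula: N_min = ceil(Sum of Task Times / Cycle Time)
N_min = ceil(187 min / 32 min) = ceil(5.8438)
N_min = 6 stations

6


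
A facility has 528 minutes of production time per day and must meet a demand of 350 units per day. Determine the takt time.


Formula: Takt Time = Available Production Time / Customer Demand
Takt = 528 min/day / 350 units/day
Takt = 1.51 min/unit

1.51 min/unit


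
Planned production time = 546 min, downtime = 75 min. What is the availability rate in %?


Formula: Availability = (Planned Time - Downtime) / Planned Time * 100
Uptime = 546 - 75 = 471 min
Availability = 471 / 546 * 100 = 86.3%

86.3%


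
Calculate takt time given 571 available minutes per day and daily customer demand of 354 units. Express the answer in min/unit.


Formula: Takt Time = Available Production Time / Customer Demand
Takt = 571 min/day / 354 units/day
Takt = 1.61 min/unit

1.61 min/unit


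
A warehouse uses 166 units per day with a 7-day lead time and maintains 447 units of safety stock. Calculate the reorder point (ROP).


Formula: ROP = (Daily Demand * Lead Time) + Safety Stock
Demand during lead time = 166 * 7 = 1162 units
ROP = 1162 + 447 = 1609 units

1609 units


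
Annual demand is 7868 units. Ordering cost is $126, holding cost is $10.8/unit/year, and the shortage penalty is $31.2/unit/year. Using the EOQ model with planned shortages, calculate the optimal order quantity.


Formula: EOQ* = sqrt(2DS/H) * sqrt((H+P)/P)
Base EOQ = sqrt(2*7868*126/10.8) = 428.47 units
Correction = sqrt((10.8+31.2)/31.2) = 1.16024
EOQ* = 428.47 * 1.16024 = 497.1 units

497.1 units


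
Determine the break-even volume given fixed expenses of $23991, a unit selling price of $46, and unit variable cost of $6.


Formula: BEQ = Fixed Costs / (Price - Variable Cost)
Contribution margin = $46 - $6 = $40/unit
BEQ = ceil($23991 / $40/unit) = ceil(599.77) = 600 units

600 units


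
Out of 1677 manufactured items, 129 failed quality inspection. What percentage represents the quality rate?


Formula: Quality Rate = Good Pieces / Total Pieces * 100
Good pieces = 1677 - 129 = 1548
QR = 1548 / 1677 * 100 = 92.3%

92.3%


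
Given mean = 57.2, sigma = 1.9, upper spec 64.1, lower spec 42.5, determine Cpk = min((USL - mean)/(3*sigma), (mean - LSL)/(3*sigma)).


Cpu = (64.1 - 57.2) / (3 * 1.9) = 1.21
Cpl = (57.2 - 42.5) / (3 * 1.9) = 2.58
Cpk = min(1.21, 2.58) = 1.21

1.21


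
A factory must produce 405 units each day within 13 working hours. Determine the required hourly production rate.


Formula: Production Rate = Daily Demand / Available Hours
Rate = 405 units/day / 13 hours/day
Rate = 31.2 units/hour

31.2 units/hour


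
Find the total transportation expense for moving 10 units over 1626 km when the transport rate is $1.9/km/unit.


TC = dist * cost * units = 1626 * 1.9 * 10 = $30894.00

$30894.00


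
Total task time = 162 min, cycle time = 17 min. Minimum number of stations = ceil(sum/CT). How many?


Formula: N_min = ceil(Sum of Task Times / Cycle Time)
N_min = ceil(162 min / 17 min) = ceil(9.5294)
N_min = 10 stations

10


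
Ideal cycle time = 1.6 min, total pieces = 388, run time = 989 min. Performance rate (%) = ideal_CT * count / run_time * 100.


Formula: Performance = (Ideal CT * Total Count) / Run Time * 100
Ideal output time = 1.6 * 388 = 620.8 min
Performance = 620.8 / 989 * 100 = 62.8%

62.8%


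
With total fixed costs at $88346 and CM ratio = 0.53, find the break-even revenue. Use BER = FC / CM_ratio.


Formula: BER = Fixed Costs / Contribution Margin Ratio
BER = $88346 / 0.53
BER = $166690.57 (to the nearest cent)

$166690.57


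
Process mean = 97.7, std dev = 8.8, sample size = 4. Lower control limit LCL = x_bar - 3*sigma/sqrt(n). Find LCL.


LCL = 97.7 - 3 * 8.8 / sqrt(4)

84.5
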